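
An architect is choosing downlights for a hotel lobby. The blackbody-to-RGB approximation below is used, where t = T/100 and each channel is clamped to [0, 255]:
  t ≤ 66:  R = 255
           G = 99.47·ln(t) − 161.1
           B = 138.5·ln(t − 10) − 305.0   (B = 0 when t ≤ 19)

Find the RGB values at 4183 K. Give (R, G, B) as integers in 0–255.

t = 4183/100 = 41.83; the t ≤ 66 branch applies.
R = 255 by definition for t ≤ 66.
G = 99.47·ln 41.83 − 161.1 = 99.47·3.7336 − 161.1 = 210.283.
B = 138.5·ln(41.83 − 10) − 305.0 = 138.5·ln 31.83 − 305.0 = 138.5·3.4604 − 305.0 = 174.267.
Rounded: (255, 210, 174).

(255, 210, 174)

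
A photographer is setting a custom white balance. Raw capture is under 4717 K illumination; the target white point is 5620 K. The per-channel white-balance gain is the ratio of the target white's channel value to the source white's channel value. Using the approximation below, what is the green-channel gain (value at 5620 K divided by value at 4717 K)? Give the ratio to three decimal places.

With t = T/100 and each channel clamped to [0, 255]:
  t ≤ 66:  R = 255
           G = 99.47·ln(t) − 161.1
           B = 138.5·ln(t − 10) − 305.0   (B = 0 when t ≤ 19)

At 4717 K (t = 47.17):
  G = 99.47·ln 47.17 − 161.1 = 99.47·3.8538 − 161.1 = 222.233.
At 5620 K (t = 56.2):
  G = 99.47·ln 56.2 − 161.1 = 99.47·4.0289 − 161.1 = 239.656.
Gain = 239.656 / 222.233 = 1.0784 → 1.078.

1.078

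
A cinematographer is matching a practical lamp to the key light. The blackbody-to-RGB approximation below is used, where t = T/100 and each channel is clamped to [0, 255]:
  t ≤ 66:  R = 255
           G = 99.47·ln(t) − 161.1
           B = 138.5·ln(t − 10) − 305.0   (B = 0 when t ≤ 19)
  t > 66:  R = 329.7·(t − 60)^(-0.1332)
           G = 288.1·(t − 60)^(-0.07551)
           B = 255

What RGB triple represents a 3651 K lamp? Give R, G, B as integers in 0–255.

R=255, G=197, B=149

t = 3651/100 = 36.51; the t ≤ 66 branch applies.
R = 255 by definition for t ≤ 66.
G = 99.47·ln 36.51 − 161.1 = 99.47·3.5976 − 161.1 = 196.752.
B = 138.5·ln(36.51 − 10) − 305.0 = 138.5·ln 26.51 − 305.0 = 138.5·3.2775 − 305.0 = 148.937.
Rounded: (255, 197, 149).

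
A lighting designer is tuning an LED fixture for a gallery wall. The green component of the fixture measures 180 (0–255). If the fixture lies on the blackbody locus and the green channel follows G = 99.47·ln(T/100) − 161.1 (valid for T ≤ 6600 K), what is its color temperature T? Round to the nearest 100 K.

3100 K

ln t = (180 + 161.1) / 99.47 = 3.4292.
t = e^3.4292 = 30.851.
T = 100·t = 3085 K → 3100 K to the nearest 100 K.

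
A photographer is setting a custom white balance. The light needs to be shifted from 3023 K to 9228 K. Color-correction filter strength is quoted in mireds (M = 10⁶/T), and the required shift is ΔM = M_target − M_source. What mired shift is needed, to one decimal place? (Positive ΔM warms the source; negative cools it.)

-222.4 mireds

M_source = 10⁶/3023 = 330.797; M_target = 10⁶/9228 = 108.366.
ΔM = 108.366 − 330.797 = -222.431 → -222.4 mireds, a cooling shift.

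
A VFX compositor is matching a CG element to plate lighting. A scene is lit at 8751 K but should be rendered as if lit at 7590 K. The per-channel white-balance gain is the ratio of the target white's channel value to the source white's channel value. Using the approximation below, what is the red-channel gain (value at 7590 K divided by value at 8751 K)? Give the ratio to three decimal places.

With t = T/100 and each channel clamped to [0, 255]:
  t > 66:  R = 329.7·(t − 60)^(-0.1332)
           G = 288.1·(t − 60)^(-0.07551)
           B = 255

1.076

At 8751 K (t = 87.51):
  R = 329.7·(87.51 − 60)^(-0.1332) = 329.7·27.51^(-0.1332) = 329.7·0.64307 = 212.021.
At 7590 K (t = 75.9):
  R = 329.7·(75.9 − 60)^(-0.1332) = 329.7·15.9^(-0.1332) = 329.7·0.69179 = 228.083.
Gain = 228.083 / 212.021 = 1.0758 → 1.076.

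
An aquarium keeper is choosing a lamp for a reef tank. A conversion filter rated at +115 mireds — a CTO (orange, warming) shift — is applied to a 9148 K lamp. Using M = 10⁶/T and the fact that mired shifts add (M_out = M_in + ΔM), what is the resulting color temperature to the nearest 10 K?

M_in = 10⁶/9148 = 109.31 mireds.
M_out = 109.31 + (+115) = 224.31 mireds.
T_out = 10⁶/224.31 = 4458.0 K → 4460 K.

4460 K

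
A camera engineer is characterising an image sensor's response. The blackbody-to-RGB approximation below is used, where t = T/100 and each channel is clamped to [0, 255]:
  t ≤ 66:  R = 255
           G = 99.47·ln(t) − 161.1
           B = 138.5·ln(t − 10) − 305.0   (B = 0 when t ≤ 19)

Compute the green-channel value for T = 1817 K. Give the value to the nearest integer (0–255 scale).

t = 1817/100 = 18.17; the t ≤ 66 branch applies.
G = 99.47·ln 18.17 − 161.1 = 99.47·2.8998 − 161.1 = 127.340.
Rounded: 127.

127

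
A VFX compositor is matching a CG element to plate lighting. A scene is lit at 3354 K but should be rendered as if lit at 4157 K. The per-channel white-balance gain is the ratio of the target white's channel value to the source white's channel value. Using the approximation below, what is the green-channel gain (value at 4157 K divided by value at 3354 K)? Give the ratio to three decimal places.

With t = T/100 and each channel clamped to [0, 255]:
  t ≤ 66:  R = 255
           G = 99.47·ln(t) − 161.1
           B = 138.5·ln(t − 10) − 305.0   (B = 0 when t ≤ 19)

At 3354 K (t = 33.54):
  G = 99.47·ln 33.54 − 161.1 = 99.47·3.5127 − 161.1 = 188.312.
At 4157 K (t = 41.57):
  G = 99.47·ln 41.57 − 161.1 = 99.47·3.7274 − 161.1 = 209.662.
Gain = 209.662 / 188.312 = 1.1134 → 1.113.

1.113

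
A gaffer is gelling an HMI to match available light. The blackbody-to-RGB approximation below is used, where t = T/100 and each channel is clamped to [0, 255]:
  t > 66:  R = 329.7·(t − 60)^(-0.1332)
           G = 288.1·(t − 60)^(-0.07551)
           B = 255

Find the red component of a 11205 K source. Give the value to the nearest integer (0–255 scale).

195

t = 11205/100 = 112.05; the t > 66 branch applies.
R = 329.7·(112.05 − 60)^(-0.1332) = 329.7·52.05^(-0.1332) = 329.7·0.59071 = 194.756.
Rounded: 195.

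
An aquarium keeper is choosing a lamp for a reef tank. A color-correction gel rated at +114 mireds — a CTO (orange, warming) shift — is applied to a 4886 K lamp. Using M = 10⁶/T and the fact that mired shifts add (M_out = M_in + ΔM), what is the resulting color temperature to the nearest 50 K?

3150 K

M_in = 10⁶/4886 = 204.67 mireds.
M_out = 204.67 + (+114) = 318.67 mireds.
T_out = 10⁶/318.67 = 3138.1 K → 3150 K.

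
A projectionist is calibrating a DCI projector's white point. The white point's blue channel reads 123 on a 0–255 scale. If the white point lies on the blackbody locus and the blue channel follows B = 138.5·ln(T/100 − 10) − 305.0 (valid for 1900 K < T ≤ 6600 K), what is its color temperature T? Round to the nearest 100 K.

3200 K

ln(t − 10) = (123 + 305.0) / 138.5 = 3.0903.
t − 10 = e^3.0903 = 21.983, so t = 31.983.
T = 100·t = 3198 K → 3200 K to the nearest 100 K.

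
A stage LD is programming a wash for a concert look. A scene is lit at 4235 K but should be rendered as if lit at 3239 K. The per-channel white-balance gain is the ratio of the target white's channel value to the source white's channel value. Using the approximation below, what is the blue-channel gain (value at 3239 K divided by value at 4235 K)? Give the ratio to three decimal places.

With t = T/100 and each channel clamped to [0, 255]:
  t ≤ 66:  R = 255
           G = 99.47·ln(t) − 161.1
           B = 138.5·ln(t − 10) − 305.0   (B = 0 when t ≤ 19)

At 4235 K (t = 42.35):
  B = 138.5·ln(42.35 − 10) − 305.0 = 138.5·ln 32.35 − 305.0 = 138.5·3.4766 − 305.0 = 176.511.
At 3239 K (t = 32.39):
  B = 138.5·ln(32.39 − 10) − 305.0 = 138.5·ln 22.39 − 305.0 = 138.5·3.1086 − 305.0 = 125.543.
Gain = 125.543 / 176.511 = 0.7112 → 0.711.

0.711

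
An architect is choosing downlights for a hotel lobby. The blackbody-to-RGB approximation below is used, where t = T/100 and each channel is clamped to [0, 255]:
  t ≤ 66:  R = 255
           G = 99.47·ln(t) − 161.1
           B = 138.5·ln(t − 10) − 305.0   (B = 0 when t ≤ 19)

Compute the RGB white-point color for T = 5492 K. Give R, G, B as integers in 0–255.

R=255, G=237, B=222

t = 5492/100 = 54.92; the t ≤ 66 branch applies.
R = 255 by definition for t ≤ 66.
G = 99.47·ln 54.92 − 161.1 = 99.47·4.0059 − 161.1 = 237.365.
B = 138.5·ln(54.92 − 10) − 305.0 = 138.5·ln 44.92 − 305.0 = 138.5·3.8049 − 305.0 = 221.976.
Rounded: (255, 237, 222).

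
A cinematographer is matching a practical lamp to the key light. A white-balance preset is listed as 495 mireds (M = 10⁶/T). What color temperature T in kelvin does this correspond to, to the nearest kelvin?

2020 K

T = 10⁶ / 495 = 2020.20 K → 2020 K.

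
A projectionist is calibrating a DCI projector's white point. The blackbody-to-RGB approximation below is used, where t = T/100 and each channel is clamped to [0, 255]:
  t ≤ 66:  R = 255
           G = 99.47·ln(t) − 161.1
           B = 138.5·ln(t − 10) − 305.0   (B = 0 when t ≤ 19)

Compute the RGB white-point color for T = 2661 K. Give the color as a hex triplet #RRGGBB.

t = 2661/100 = 26.61; the t ≤ 66 branch applies.
R = 255 by definition for t ≤ 66.
G = 99.47·ln 26.61 − 161.1 = 99.47·3.2813 − 161.1 = 165.290.
B = 138.5·ln(26.61 − 10) − 305.0 = 138.5·ln 16.61 − 305.0 = 138.5·2.8100 − 305.0 = 84.186.
Rounded: (255, 165, 84).
In hex: #FFA554.

#FFA554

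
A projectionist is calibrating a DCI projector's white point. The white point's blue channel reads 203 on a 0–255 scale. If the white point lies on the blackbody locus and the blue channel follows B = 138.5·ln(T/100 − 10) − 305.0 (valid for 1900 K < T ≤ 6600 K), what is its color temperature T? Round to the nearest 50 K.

ln(t − 10) = (203 + 305.0) / 138.5 = 3.6679.
t − 10 = e^3.6679 = 39.168, so t = 49.168.
T = 100·t = 4917 K → 4900 K to the nearest 50 K.

4900 K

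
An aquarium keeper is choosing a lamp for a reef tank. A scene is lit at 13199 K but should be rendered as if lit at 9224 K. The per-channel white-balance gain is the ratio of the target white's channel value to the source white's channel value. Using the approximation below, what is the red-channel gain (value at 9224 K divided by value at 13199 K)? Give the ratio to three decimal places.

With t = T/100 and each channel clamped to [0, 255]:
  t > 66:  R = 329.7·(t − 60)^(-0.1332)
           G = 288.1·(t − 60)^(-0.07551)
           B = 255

At 13199 K (t = 131.99):
  R = 329.7·(131.99 − 60)^(-0.1332) = 329.7·71.99^(-0.1332) = 329.7·0.56573 = 186.522.
At 9224 K (t = 92.24):
  R = 329.7·(92.24 − 60)^(-0.1332) = 329.7·32.24^(-0.1332) = 329.7·0.62962 = 207.587.
Gain = 207.587 / 186.522 = 1.1129 → 1.113.

1.113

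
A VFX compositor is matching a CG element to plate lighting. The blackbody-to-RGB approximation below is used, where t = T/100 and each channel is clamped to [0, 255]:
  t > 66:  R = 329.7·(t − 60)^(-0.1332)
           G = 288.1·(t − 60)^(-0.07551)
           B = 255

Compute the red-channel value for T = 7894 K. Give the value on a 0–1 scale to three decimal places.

0.874

t = 7894/100 = 78.94; the t > 66 branch applies.
R = 329.7·(78.94 − 60)^(-0.1332) = 329.7·18.94^(-0.1332) = 329.7·0.67585 = 222.829.
On a 0–1 scale: 222.829/255 = 0.8738 → 0.874.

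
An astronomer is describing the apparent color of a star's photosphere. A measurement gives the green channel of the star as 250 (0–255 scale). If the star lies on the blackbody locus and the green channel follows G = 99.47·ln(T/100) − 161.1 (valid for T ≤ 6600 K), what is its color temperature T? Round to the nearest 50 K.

6250 K

ln t = (250 + 161.1) / 99.47 = 4.1329.
t = e^4.1329 = 62.359.
T = 100·t = 6236 K → 6250 K to the nearest 50 K.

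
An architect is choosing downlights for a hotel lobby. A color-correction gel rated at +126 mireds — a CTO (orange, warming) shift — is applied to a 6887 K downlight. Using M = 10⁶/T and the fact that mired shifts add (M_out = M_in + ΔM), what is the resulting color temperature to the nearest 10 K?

M_in = 10⁶/6887 = 145.20 mireds.
M_out = 145.20 + (+126) = 271.20 mireds.
T_out = 10⁶/271.20 = 3687.3 K → 3690 K.

3690 K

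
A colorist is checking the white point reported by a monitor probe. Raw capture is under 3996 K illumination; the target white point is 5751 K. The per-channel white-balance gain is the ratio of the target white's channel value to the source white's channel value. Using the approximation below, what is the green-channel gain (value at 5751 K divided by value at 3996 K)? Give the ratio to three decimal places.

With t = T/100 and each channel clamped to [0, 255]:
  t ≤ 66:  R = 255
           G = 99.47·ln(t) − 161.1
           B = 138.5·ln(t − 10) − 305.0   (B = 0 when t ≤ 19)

1.176

At 3996 K (t = 39.96):
  G = 99.47·ln 39.96 − 161.1 = 99.47·3.6879 − 161.1 = 205.733.
At 5751 K (t = 57.51):
  G = 99.47·ln 57.51 − 161.1 = 99.47·4.0520 − 161.1 = 241.948.
Gain = 241.948 / 205.733 = 1.1760 → 1.176.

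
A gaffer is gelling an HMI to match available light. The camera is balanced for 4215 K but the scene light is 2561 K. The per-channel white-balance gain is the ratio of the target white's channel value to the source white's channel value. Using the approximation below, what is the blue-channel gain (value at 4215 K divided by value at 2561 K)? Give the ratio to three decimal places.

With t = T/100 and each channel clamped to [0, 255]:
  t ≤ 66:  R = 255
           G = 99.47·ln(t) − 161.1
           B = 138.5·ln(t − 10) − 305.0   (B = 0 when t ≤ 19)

At 2561 K (t = 25.61):
  B = 138.5·ln(25.61 − 10) − 305.0 = 138.5·ln 15.61 − 305.0 = 138.5·2.7479 − 305.0 = 75.586.
At 4215 K (t = 42.15):
  B = 138.5·ln(42.15 − 10) − 305.0 = 138.5·ln 32.15 − 305.0 = 138.5·3.4704 − 305.0 = 175.652.
Gain = 175.652 / 75.586 = 2.3239 → 2.324.

2.324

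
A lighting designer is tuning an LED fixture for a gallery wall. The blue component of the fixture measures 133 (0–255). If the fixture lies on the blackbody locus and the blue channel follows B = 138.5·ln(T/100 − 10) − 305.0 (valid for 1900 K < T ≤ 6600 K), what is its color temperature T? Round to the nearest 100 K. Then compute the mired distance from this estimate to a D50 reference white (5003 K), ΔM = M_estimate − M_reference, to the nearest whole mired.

+94 mireds

ln(t − 10) = (133 + 305.0) / 138.5 = 3.1625.
t − 10 = e^3.1625 = 23.629, so t = 33.629.
T = 100·t = 3363 K → 3400 K to the nearest 100 K.
M_estimate = 10⁶/3400 = 294.12; M_reference = 10⁶/5003 = 199.88.
ΔM = 294.12 − 199.88 = 94.24 → +94 mireds.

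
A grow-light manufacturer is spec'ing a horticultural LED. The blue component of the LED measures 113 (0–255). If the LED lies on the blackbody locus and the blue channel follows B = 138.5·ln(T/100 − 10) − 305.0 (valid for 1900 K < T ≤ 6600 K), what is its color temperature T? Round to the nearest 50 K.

ln(t − 10) = (113 + 305.0) / 138.5 = 3.0181.
t − 10 = e^3.0181 = 20.451, so t = 30.451.
T = 100·t = 3045 K → 3050 K to the nearest 50 K.

3050 K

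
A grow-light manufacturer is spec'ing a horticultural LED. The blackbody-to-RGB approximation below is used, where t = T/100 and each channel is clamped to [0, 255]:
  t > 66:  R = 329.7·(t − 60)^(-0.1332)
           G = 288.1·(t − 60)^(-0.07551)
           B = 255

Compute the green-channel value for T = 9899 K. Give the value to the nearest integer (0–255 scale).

218

t = 9899/100 = 98.99; the t > 66 branch applies.
G = 288.1·(98.99 − 60)^(-0.07551) = 288.1·38.99^(-0.07551) = 288.1·0.75835 = 218.479.
Rounded: 218.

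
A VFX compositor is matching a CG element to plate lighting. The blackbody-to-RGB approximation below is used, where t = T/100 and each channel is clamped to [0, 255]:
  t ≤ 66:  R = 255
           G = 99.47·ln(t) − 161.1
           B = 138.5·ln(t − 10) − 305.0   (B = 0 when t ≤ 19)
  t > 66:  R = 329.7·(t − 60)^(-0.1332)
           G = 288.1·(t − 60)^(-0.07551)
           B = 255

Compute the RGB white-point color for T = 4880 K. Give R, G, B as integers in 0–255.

t = 4880/100 = 48.8; the t ≤ 66 branch applies.
R = 255 by definition for t ≤ 66.
G = 99.47·ln 48.8 − 161.1 = 99.47·3.8877 − 161.1 = 225.613.
B = 138.5·ln(48.8 − 10) − 305.0 = 138.5·ln 38.8 − 305.0 = 138.5·3.6584 − 305.0 = 201.691.
Rounded: (255, 226, 202).

R=255, G=226, B=202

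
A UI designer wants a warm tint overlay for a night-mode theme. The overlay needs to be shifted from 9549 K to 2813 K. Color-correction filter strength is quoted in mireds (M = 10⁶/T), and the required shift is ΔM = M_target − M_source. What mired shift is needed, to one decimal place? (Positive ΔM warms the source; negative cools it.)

+250.8 mireds

M_source = 10⁶/9549 = 104.723; M_target = 10⁶/2813 = 355.492.
ΔM = 355.492 − 104.723 = 250.769 → +250.8 mireds, a warming shift.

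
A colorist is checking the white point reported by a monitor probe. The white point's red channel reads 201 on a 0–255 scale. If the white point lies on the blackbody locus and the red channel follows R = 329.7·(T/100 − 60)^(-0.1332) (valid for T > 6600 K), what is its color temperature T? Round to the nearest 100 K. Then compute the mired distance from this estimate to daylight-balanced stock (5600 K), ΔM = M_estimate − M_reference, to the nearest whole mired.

(t − 60)^(-0.1332) = 201/329.7 = 0.60965.
t − 60 = 0.60965^(1/-0.1332) = 0.60965^(-7.508) = 41.071, so t = 101.071.
T = 100·t = 10107 K → 10100 K to the nearest 100 K.
M_estimate = 10⁶/10100 = 99.01; M_reference = 10⁶/5600 = 178.57.
ΔM = 99.01 − 178.57 = -79.56 → -80 mireds.

-80 mireds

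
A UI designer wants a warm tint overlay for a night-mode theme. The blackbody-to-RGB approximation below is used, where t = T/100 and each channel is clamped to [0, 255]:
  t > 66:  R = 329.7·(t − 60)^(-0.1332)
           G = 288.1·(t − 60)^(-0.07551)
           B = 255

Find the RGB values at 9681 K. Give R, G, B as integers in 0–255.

t = 9681/100 = 96.81; the t > 66 branch applies.
R = 329.7·(96.81 − 60)^(-0.1332) = 329.7·36.81^(-0.1332) = 329.7·0.61860 = 203.954.
G = 288.1·(96.81 − 60)^(-0.07551) = 288.1·36.81^(-0.07551) = 288.1·0.76165 = 219.431.
B = 255 by definition for t > 66.
Rounded: (204, 219, 255).

R=204, G=219, B=255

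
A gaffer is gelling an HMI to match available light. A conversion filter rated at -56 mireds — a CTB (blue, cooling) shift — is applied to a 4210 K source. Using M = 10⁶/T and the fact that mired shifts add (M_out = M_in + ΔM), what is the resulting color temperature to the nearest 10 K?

5510 K

M_in = 10⁶/4210 = 237.53 mireds.
M_out = 237.53 + (-56) = 181.53 mireds.
T_out = 10⁶/181.53 = 5508.7 K → 5510 K.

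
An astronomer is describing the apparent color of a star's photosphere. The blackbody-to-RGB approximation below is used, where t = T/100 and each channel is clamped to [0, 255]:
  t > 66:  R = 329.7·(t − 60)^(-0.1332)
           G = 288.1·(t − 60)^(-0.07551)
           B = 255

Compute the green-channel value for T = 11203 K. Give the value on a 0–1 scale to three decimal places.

0.838

t = 11203/100 = 112.03; the t > 66 branch applies.
G = 288.1·(112.03 − 60)^(-0.07551) = 288.1·52.03^(-0.07551) = 288.1·0.74200 = 213.771.
On a 0–1 scale: 213.771/255 = 0.8383 → 0.838.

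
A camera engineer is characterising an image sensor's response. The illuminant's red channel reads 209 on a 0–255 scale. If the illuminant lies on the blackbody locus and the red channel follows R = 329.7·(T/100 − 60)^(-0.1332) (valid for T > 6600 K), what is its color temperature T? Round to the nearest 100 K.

(t − 60)^(-0.1332) = 209/329.7 = 0.63391.
t − 60 = 0.63391^(1/-0.1332) = 0.63391^(-7.508) = 30.639, so t = 90.639.
T = 100·t = 9064 K → 9100 K to the nearest 100 K.

9100 K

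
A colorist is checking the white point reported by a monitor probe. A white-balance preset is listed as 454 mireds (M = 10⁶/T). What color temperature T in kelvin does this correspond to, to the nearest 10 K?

2200 K

T = 10⁶ / 454 = 2202.64 K → 2200 K.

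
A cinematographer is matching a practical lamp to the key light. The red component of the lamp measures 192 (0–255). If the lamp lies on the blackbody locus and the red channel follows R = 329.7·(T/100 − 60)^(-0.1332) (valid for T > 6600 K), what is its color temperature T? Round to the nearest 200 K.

(t − 60)^(-0.1332) = 192/329.7 = 0.58235.
t − 60 = 0.58235^(1/-0.1332) = 0.58235^(-7.508) = 57.929, so t = 117.929.
T = 100·t = 11793 K → 11800 K to the nearest 200 K.

11800 K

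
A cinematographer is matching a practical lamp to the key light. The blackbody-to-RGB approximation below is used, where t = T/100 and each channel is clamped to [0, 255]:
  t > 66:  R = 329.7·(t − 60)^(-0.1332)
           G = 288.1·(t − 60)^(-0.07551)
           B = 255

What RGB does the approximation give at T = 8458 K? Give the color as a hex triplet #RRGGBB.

#D7E2FF

t = 8458/100 = 84.58; the t > 66 branch applies.
R = 329.7·(84.58 − 60)^(-0.1332) = 329.7·24.58^(-0.1332) = 329.7·0.65279 = 215.225.
G = 288.1·(84.58 − 60)^(-0.07551) = 288.1·24.58^(-0.07551) = 288.1·0.78523 = 226.225.
B = 255 by definition for t > 66.
Rounded: (215, 226, 255).
In hex: #D7E2FF.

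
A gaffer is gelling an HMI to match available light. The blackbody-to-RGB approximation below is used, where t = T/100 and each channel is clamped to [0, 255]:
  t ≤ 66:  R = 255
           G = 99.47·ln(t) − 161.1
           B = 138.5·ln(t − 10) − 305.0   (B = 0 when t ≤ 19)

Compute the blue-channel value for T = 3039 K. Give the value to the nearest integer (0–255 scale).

t = 3039/100 = 30.39; the t ≤ 66 branch applies.
B = 138.5·ln(30.39 − 10) − 305.0 = 138.5·ln 20.39 − 305.0 = 138.5·3.0150 − 305.0 = 112.584.
Rounded: 113.

113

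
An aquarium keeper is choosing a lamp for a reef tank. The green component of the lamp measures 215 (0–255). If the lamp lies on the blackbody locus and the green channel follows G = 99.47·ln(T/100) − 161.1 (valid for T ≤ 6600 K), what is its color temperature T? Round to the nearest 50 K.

ln t = (215 + 161.1) / 99.47 = 3.7810.
t = e^3.7810 = 43.862.
T = 100·t = 4386 K → 4400 K to the nearest 50 K.

4400 K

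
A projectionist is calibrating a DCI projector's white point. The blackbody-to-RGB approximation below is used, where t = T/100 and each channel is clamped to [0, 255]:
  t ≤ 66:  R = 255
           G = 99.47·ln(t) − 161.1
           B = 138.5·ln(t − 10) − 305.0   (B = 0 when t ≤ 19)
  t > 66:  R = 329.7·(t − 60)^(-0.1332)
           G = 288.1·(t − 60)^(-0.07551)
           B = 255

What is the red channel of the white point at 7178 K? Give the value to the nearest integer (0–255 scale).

237

t = 7178/100 = 71.78; the t > 66 branch applies.
R = 329.7·(71.78 − 60)^(-0.1332) = 329.7·11.78^(-0.1332) = 329.7·0.71998 = 237.379.
Rounded: 237.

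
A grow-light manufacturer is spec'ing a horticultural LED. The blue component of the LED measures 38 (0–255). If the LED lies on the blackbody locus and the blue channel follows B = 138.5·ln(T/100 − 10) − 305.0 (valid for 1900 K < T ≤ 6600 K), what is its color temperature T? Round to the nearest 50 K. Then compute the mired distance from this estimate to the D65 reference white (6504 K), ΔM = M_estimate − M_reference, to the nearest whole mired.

+301 mireds

ln(t − 10) = (38 + 305.0) / 138.5 = 2.4765.
t − 10 = e^2.4765 = 11.900, so t = 21.900.
T = 100·t = 2190 K → 2200 K to the nearest 50 K.
M_estimate = 10⁶/2200 = 454.55; M_reference = 10⁶/6504 = 153.75.
ΔM = 454.55 − 153.75 = 300.79 → +301 mireds.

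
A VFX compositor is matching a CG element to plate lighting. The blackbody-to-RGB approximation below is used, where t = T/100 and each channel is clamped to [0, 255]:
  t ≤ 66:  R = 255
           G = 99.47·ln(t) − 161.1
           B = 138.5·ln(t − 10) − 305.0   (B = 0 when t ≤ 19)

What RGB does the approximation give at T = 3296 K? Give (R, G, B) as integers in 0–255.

t = 3296/100 = 32.96; the t ≤ 66 branch applies.
R = 255 by definition for t ≤ 66.
G = 99.47·ln 32.96 − 161.1 = 99.47·3.4953 − 161.1 = 186.577.
B = 138.5·ln(32.96 − 10) − 305.0 = 138.5·ln 22.96 − 305.0 = 138.5·3.1338 − 305.0 = 129.025.
Rounded: (255, 187, 129).

(255, 187, 129)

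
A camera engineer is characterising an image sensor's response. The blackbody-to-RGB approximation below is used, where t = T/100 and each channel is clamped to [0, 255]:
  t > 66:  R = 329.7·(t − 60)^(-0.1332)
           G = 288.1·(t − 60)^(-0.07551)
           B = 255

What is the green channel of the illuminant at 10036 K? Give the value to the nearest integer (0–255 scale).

t = 10036/100 = 100.36; the t > 66 branch applies.
G = 288.1·(100.36 − 60)^(-0.07551) = 288.1·40.36^(-0.07551) = 288.1·0.75637 = 217.910.
Rounded: 218.

218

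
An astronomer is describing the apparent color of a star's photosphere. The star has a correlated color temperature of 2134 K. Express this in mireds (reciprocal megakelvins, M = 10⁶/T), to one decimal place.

M = 10⁶ / 2134 = 468.604 → 468.6 mireds.

468.6 mireds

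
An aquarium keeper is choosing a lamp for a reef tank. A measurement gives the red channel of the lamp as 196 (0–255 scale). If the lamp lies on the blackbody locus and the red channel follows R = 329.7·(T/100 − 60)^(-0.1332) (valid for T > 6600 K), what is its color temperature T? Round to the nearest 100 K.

11000 K

(t − 60)^(-0.1332) = 196/329.7 = 0.59448.
t − 60 = 0.59448^(1/-0.1332) = 0.59448^(-7.508) = 49.621, so t = 109.621.
T = 100·t = 10962 K → 11000 K to the nearest 100 K.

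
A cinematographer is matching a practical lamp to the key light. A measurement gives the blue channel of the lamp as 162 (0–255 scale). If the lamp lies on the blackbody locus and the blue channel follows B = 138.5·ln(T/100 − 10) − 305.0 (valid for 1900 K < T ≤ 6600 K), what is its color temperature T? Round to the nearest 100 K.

3900 K

ln(t − 10) = (162 + 305.0) / 138.5 = 3.3718.
t − 10 = e^3.3718 = 29.132, so t = 39.132.
T = 100·t = 3913 K → 3900 K to the nearest 100 K.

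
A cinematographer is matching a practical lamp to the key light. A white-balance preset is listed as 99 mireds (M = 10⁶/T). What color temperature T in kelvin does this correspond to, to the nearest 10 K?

10100 K

T = 10⁶ / 99 = 10101.01 K → 10100 K.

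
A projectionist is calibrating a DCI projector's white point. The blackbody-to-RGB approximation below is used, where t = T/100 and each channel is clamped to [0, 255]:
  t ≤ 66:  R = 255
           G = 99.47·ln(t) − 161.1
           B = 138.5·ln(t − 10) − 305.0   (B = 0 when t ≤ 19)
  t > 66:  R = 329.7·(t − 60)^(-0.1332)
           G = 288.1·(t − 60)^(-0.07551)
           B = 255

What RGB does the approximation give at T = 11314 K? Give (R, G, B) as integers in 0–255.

t = 11314/100 = 113.14; the t > 66 branch applies.
R = 329.7·(113.14 − 60)^(-0.1332) = 329.7·53.14^(-0.1332) = 329.7·0.58908 = 194.219.
G = 288.1·(113.14 − 60)^(-0.07551) = 288.1·53.14^(-0.07551) = 288.1·0.74082 = 213.431.
B = 255 by definition for t > 66.
Rounded: (194, 213, 255).

(194, 213, 255)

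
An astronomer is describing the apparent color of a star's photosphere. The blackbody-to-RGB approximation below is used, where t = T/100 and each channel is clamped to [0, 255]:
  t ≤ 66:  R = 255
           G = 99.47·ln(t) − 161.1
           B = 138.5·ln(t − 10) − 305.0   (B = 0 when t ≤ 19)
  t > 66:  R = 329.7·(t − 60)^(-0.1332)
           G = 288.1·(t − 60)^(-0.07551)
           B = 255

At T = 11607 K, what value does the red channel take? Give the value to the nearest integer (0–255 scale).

193

t = 11607/100 = 116.07; the t > 66 branch applies.
R = 329.7·(116.07 − 60)^(-0.1332) = 329.7·56.07^(-0.1332) = 329.7·0.58488 = 192.836.
Rounded: 193.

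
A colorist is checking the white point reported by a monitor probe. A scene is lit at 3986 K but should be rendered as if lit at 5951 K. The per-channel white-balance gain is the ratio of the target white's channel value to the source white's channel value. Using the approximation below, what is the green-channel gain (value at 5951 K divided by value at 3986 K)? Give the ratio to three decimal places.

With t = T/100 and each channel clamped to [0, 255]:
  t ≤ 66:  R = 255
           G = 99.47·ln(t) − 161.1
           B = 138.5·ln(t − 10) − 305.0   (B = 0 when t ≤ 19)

At 3986 K (t = 39.86):
  G = 99.47·ln 39.86 − 161.1 = 99.47·3.6854 − 161.1 = 205.484.
At 5951 K (t = 59.51):
  G = 99.47·ln 59.51 − 161.1 = 99.47·4.0861 − 161.1 = 245.349.
Gain = 245.349 / 205.484 = 1.1940 → 1.194.

1.194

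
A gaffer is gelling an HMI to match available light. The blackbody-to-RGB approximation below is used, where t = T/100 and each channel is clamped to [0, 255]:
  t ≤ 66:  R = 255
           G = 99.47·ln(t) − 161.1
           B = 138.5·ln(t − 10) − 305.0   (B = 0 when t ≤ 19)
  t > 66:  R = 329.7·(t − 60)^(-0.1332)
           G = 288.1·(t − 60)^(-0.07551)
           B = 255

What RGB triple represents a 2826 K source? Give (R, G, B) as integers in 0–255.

(255, 171, 97)

t = 2826/100 = 28.26; the t ≤ 66 branch applies.
R = 255 by definition for t ≤ 66.
G = 99.47·ln 28.26 − 161.1 = 99.47·3.3414 − 161.1 = 171.274.
B = 138.5·ln(28.26 − 10) − 305.0 = 138.5·ln 18.26 − 305.0 = 138.5·2.9047 − 305.0 = 97.303.
Rounded: (255, 171, 97).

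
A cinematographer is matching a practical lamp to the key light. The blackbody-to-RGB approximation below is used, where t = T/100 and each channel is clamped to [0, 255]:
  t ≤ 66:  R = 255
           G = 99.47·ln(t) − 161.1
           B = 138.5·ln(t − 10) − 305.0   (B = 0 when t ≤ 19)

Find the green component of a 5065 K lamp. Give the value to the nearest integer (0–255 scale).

t = 5065/100 = 50.65; the t ≤ 66 branch applies.
G = 99.47·ln 50.65 − 161.1 = 99.47·3.9249 − 161.1 = 229.314.
Rounded: 229.

229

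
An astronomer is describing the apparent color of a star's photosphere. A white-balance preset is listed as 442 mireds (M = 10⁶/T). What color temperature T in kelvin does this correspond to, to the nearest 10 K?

T = 10⁶ / 442 = 2262.44 K → 2260 K.

2260 K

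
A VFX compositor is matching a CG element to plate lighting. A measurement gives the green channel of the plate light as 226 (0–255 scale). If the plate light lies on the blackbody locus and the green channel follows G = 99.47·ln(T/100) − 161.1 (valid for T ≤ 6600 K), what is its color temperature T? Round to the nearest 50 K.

4900 K

ln t = (226 + 161.1) / 99.47 = 3.8916.
t = e^3.8916 = 48.990.
T = 100·t = 4899 K → 4900 K to the nearest 50 K.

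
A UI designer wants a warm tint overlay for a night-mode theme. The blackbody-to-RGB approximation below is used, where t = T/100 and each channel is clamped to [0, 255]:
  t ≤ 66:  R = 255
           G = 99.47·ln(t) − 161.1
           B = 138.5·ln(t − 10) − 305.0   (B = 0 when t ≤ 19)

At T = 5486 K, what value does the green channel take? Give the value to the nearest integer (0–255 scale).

t = 5486/100 = 54.86; the t ≤ 66 branch applies.
G = 99.47·ln 54.86 − 161.1 = 99.47·4.0048 − 161.1 = 237.256.
Rounded: 237.

237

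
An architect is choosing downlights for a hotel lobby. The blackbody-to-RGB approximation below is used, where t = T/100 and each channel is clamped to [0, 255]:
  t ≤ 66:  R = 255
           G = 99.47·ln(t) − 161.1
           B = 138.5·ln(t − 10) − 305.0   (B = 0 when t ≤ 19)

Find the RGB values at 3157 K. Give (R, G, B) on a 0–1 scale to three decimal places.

t = 3157/100 = 31.57; the t ≤ 66 branch applies.
R = 255 by definition for t ≤ 66.
G = 99.47·ln 31.57 − 161.1 = 99.47·3.4522 − 161.1 = 182.291.
B = 138.5·ln(31.57 − 10) − 305.0 = 138.5·ln 21.57 − 305.0 = 138.5·3.0713 − 305.0 = 120.376.
Dividing each by 255: (1.0000, 0.7149, 0.4721) → (1.000, 0.715, 0.472).

(1.000, 0.715, 0.472)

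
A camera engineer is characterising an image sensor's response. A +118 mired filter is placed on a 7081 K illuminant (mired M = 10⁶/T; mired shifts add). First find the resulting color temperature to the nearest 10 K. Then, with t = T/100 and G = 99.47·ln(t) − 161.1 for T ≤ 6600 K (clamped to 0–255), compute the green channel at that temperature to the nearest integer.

M_in = 10⁶/7081 = 141.22; M_out = 141.22 + (+118) = 259.22.
T_out = 10⁶/259.22 = 3857.7 K → 3860 K; t = 38.6.
G = 99.47·ln 38.6 − 161.1 = 99.47·3.6533 − 161.1 = 202.289.
Rounded: 202.

202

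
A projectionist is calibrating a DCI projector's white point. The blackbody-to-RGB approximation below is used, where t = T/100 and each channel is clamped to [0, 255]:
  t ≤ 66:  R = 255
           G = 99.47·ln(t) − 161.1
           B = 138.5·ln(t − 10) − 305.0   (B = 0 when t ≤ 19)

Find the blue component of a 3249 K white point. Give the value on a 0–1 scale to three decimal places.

0.495

t = 3249/100 = 32.49; the t ≤ 66 branch applies.
B = 138.5·ln(32.49 − 10) − 305.0 = 138.5·ln 22.49 − 305.0 = 138.5·3.1131 − 305.0 = 126.160.
On a 0–1 scale: 126.160/255 = 0.4947 → 0.495.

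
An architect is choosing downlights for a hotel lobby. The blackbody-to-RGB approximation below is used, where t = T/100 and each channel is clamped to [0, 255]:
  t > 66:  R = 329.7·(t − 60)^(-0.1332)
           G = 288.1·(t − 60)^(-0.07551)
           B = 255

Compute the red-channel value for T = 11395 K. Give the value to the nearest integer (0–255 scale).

194

t = 11395/100 = 113.95; the t > 66 branch applies.
R = 329.7·(113.95 − 60)^(-0.1332) = 329.7·53.95^(-0.1332) = 329.7·0.58789 = 193.829.
Rounded: 194.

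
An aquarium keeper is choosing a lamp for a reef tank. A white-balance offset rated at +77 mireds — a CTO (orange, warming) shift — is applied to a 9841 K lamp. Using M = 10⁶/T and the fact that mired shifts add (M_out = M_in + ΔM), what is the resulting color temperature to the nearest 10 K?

5600 K

M_in = 10⁶/9841 = 101.62 mireds.
M_out = 101.62 + (+77) = 178.62 mireds.
T_out = 10⁶/178.62 = 5598.6 K → 5600 K.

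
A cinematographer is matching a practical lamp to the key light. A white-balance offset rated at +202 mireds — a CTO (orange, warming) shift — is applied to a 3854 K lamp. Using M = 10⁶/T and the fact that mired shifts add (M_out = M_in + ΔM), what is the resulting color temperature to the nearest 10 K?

2170 K

M_in = 10⁶/3854 = 259.47 mireds.
M_out = 259.47 + (+202) = 461.47 mireds.
T_out = 10⁶/461.47 = 2167.0 K → 2170 K.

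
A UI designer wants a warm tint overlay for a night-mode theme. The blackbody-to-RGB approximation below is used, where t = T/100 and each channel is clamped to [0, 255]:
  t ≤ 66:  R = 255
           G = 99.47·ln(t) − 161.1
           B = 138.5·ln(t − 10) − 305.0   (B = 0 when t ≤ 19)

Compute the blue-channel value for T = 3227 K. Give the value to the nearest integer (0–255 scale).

125

t = 3227/100 = 32.27; the t ≤ 66 branch applies.
B = 138.5·ln(32.27 − 10) − 305.0 = 138.5·ln 22.27 − 305.0 = 138.5·3.1032 − 305.0 = 124.799.
Rounded: 125.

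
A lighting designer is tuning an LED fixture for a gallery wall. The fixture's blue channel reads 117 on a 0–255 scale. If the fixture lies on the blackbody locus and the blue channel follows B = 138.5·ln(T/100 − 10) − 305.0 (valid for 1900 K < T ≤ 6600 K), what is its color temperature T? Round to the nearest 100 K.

3100 K

ln(t − 10) = (117 + 305.0) / 138.5 = 3.0469.
t − 10 = e^3.0469 = 21.051, so t = 31.051.
T = 100·t = 3105 K → 3100 K to the nearest 100 K.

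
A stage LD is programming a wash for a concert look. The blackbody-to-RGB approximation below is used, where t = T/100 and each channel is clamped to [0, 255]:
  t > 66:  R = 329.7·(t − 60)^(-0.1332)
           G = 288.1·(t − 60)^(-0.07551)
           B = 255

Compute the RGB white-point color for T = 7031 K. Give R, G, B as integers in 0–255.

t = 7031/100 = 70.31; the t > 66 branch applies.
R = 329.7·(70.31 − 60)^(-0.1332) = 329.7·10.31^(-0.1332) = 329.7·0.73288 = 241.631.
G = 288.1·(70.31 − 60)^(-0.07551) = 288.1·10.31^(-0.07551) = 288.1·0.83847 = 241.564.
B = 255 by definition for t > 66.
Rounded: (242, 242, 255).

R=242, G=242, B=255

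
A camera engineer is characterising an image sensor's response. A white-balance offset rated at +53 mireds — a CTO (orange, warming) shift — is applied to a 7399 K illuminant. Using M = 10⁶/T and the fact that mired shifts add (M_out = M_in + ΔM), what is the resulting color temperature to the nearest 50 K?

5300 K

M_in = 10⁶/7399 = 135.15 mireds.
M_out = 135.15 + (+53) = 188.15 mireds.
T_out = 10⁶/188.15 = 5314.8 K → 5300 K.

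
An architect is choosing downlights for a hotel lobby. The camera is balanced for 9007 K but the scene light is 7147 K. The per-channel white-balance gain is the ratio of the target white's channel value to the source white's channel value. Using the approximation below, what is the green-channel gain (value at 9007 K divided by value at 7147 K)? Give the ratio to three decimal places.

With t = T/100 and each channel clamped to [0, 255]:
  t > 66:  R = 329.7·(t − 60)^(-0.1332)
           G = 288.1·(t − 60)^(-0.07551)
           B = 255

0.930

At 7147 K (t = 71.47):
  G = 288.1·(71.47 − 60)^(-0.07551) = 288.1·11.47^(-0.07551) = 288.1·0.83175 = 239.627.
At 9007 K (t = 90.07):
  G = 288.1·(90.07 − 60)^(-0.07551) = 288.1·30.07^(-0.07551) = 288.1·0.77337 = 222.807.
Gain = 222.807 / 239.627 = 0.9298 → 0.930.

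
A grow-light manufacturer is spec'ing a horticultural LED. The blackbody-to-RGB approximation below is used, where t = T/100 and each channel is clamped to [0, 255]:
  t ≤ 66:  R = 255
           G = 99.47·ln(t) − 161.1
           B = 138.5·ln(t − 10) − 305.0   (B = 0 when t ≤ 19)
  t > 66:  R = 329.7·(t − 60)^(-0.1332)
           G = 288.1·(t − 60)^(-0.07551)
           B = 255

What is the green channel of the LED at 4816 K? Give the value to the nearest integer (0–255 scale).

t = 4816/100 = 48.16; the t ≤ 66 branch applies.
G = 99.47·ln 48.16 − 161.1 = 99.47·3.8745 − 161.1 = 224.299.
Rounded: 224.

224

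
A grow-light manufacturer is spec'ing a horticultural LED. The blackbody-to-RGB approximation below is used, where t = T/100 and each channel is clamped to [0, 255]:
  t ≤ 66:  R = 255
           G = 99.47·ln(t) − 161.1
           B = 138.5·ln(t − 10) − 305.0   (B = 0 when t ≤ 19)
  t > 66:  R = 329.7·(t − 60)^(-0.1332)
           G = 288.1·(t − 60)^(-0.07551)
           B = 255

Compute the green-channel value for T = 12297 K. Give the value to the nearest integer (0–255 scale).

211

t = 12297/100 = 122.97; the t > 66 branch applies.
G = 288.1·(122.97 − 60)^(-0.07551) = 288.1·62.97^(-0.07551) = 288.1·0.73139 = 210.713.
Rounded: 211.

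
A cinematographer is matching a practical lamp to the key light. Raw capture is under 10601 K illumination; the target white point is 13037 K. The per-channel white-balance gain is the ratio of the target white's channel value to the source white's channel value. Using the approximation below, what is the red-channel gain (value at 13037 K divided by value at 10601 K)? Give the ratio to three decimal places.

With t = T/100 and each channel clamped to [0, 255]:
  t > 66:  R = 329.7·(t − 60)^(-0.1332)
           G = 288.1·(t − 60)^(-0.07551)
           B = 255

At 10601 K (t = 106.01):
  R = 329.7·(106.01 − 60)^(-0.1332) = 329.7·46.01^(-0.1332) = 329.7·0.60049 = 197.983.
At 13037 K (t = 130.37):
  R = 329.7·(130.37 − 60)^(-0.1332) = 329.7·70.37^(-0.1332) = 329.7·0.56745 = 187.088.
Gain = 187.088 / 197.983 = 0.9450 → 0.945.

0.945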